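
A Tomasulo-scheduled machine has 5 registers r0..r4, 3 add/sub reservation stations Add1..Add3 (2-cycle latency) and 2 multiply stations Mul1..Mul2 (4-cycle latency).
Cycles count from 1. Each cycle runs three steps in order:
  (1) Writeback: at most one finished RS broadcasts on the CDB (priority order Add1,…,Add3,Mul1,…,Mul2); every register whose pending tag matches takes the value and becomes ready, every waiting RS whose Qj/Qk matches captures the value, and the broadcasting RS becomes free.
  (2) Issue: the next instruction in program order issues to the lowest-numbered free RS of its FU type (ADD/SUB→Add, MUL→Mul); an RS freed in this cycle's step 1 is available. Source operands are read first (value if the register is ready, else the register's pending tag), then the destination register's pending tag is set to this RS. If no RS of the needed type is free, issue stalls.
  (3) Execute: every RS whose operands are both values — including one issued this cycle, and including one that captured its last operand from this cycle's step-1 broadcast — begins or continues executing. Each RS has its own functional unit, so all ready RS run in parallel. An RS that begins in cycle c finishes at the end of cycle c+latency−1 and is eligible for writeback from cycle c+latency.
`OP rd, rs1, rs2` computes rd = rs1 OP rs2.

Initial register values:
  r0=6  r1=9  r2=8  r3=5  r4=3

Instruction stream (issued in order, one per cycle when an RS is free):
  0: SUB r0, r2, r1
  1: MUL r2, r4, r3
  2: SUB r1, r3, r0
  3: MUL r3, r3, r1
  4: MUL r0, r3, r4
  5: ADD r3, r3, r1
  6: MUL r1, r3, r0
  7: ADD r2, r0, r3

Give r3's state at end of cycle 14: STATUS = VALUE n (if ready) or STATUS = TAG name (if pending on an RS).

STATUS = VALUE 36

c1: issue SUB r0<-Add1 | r0:Add1,r1:9,r2:8,r3:5,r4:3
c2: issue MUL r2<-Mul1 | r0:Add1,r1:9,r2:Mul1,r3:5,r4:3
c3: CDB Add1=-1; issue SUB r1<-Add1 | r0:-1,r1:Add1,r2:Mul1,r3:5,r4:3
c4: issue MUL r3<-Mul2 | r0:-1,r1:Add1,r2:Mul1,r3:Mul2,r4:3
c5: CDB Add1=6; stall | r0:-1,r1:6,r2:Mul1,r3:Mul2,r4:3
c6: CDB Mul1=15; issue MUL r0<-Mul1 | r0:Mul1,r1:6,r2:15,r3:Mul2,r4:3
c7: issue ADD r3<-Add1 | r0:Mul1,r1:6,r2:15,r3:Add1,r4:3
c8: stall | r0:Mul1,r1:6,r2:15,r3:Add1,r4:3
c9: CDB Mul2=30; issue MUL r1<-Mul2 | r0:Mul1,r1:Mul2,r2:15,r3:Add1,r4:3
c10: issue ADD r2<-Add2 | r0:Mul1,r1:Mul2,r2:Add2,r3:Add1,r4:3
c11: CDB Add1=36 | r0:Mul1,r1:Mul2,r2:Add2,r3:36,r4:3
c12: - | r0:Mul1,r1:Mul2,r2:Add2,r3:36,r4:3
c13: CDB Mul1=90 | r0:90,r1:Mul2,r2:Add2,r3:36,r4:3
c14: - | r0:90,r1:Mul2,r2:Add2,r3:36,r4:3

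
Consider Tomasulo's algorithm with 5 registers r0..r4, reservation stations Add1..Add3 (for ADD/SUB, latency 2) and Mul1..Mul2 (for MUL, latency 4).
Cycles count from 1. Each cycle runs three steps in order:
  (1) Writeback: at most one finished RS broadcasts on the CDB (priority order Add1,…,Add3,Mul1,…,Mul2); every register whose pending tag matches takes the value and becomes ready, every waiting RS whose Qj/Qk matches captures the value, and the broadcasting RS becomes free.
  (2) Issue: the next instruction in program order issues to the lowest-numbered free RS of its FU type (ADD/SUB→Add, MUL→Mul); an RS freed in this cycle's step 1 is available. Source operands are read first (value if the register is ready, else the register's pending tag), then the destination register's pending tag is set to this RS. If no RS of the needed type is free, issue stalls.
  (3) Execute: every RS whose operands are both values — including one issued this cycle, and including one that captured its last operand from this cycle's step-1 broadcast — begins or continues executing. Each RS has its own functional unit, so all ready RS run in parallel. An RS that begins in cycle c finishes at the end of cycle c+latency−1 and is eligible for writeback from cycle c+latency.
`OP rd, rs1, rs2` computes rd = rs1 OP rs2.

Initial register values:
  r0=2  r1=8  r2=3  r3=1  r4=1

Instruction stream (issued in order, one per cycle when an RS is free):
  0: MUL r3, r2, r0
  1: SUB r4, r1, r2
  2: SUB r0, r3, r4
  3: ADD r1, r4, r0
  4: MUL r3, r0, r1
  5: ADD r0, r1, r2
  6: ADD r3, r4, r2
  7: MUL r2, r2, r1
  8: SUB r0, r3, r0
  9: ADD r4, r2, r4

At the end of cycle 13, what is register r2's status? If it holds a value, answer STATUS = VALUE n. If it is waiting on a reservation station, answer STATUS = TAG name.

  c1: issue MUL r3<-Mul1  regs: r0:2,r1:8,r2:3,r3:Mul1,r4:1
  c2: issue SUB r4<-Add1  regs: r0:2,r1:8,r2:3,r3:Mul1,r4:Add1
  c3: issue SUB r0<-Add2  regs: r0:Add2,r1:8,r2:3,r3:Mul1,r4:Add1
  c4: CDB Add1=5; issue ADD r1<-Add1  regs: r0:Add2,r1:Add1,r2:3,r3:Mul1,r4:5
  c5: CDB Mul1=6; issue MUL r3<-Mul1  regs: r0:Add2,r1:Add1,r2:3,r3:Mul1,r4:5
  c6: issue ADD r0<-Add3  regs: r0:Add3,r1:Add1,r2:3,r3:Mul1,r4:5
  c7: CDB Add2=1; issue ADD r3<-Add2  regs: r0:Add3,r1:Add1,r2:3,r3:Add2,r4:5
  c8: issue MUL r2<-Mul2  regs: r0:Add3,r1:Add1,r2:Mul2,r3:Add2,r4:5
  c9: CDB Add1=6; issue SUB r0<-Add1  regs: r0:Add1,r1:6,r2:Mul2,r3:Add2,r4:5
  c10: CDB Add2=8; issue ADD r4<-Add2  regs: r0:Add1,r1:6,r2:Mul2,r3:8,r4:Add2
  c11: CDB Add3=9  regs: r0:Add1,r1:6,r2:Mul2,r3:8,r4:Add2
  c12: -  regs: r0:Add1,r1:6,r2:Mul2,r3:8,r4:Add2
  c13: CDB Add1=-1  regs: r0:-1,r1:6,r2:Mul2,r3:8,r4:Add2

STATUS = TAG Mul2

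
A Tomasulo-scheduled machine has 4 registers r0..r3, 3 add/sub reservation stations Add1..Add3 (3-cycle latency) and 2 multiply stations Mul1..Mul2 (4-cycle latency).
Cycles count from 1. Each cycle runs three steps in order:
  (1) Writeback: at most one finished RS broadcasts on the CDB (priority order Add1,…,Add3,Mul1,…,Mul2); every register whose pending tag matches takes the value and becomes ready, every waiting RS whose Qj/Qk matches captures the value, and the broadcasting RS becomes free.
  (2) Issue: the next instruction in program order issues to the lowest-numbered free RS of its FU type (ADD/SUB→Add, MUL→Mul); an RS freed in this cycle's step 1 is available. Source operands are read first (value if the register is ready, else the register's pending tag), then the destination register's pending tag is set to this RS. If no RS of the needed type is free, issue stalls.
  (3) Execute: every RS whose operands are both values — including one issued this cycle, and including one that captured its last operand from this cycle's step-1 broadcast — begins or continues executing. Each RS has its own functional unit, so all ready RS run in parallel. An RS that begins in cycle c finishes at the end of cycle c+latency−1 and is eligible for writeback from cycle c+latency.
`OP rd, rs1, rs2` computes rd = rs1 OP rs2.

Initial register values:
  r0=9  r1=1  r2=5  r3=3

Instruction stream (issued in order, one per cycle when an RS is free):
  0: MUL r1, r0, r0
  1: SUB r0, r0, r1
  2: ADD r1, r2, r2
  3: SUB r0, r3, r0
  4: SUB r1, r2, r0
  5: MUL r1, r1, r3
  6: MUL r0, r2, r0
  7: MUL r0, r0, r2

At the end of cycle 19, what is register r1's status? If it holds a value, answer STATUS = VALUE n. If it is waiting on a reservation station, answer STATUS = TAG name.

  c1: issue MUL r1<-Mul1  regs: r0:9,r1:Mul1,r2:5,r3:3
  c2: issue SUB r0<-Add1  regs: r0:Add1,r1:Mul1,r2:5,r3:3
  c3: issue ADD r1<-Add2  regs: r0:Add1,r1:Add2,r2:5,r3:3
  c4: issue SUB r0<-Add3  regs: r0:Add3,r1:Add2,r2:5,r3:3
  c5: CDB Mul1=81; stall  regs: r0:Add3,r1:Add2,r2:5,r3:3
  c6: CDB Add2=10; issue SUB r1<-Add2  regs: r0:Add3,r1:Add2,r2:5,r3:3
  c7: issue MUL r1<-Mul1  regs: r0:Add3,r1:Mul1,r2:5,r3:3
  c8: CDB Add1=-72; issue MUL r0<-Mul2  regs: r0:Mul2,r1:Mul1,r2:5,r3:3
  c9: stall  regs: r0:Mul2,r1:Mul1,r2:5,r3:3
  c10: stall  regs: r0:Mul2,r1:Mul1,r2:5,r3:3
  c11: CDB Add3=75; stall  regs: r0:Mul2,r1:Mul1,r2:5,r3:3
  c12: stall  regs: r0:Mul2,r1:Mul1,r2:5,r3:3
  c13: stall  regs: r0:Mul2,r1:Mul1,r2:5,r3:3
  c14: CDB Add2=-70; stall  regs: r0:Mul2,r1:Mul1,r2:5,r3:3
  c15: CDB Mul2=375; issue MUL r0<-Mul2  regs: r0:Mul2,r1:Mul1,r2:5,r3:3
  c16: -  regs: r0:Mul2,r1:Mul1,r2:5,r3:3
  c17: -  regs: r0:Mul2,r1:Mul1,r2:5,r3:3
  c18: CDB Mul1=-210  regs: r0:Mul2,r1:-210,r2:5,r3:3
  c19: CDB Mul2=1875  regs: r0:1875,r1:-210,r2:5,r3:3

STATUS = VALUE -210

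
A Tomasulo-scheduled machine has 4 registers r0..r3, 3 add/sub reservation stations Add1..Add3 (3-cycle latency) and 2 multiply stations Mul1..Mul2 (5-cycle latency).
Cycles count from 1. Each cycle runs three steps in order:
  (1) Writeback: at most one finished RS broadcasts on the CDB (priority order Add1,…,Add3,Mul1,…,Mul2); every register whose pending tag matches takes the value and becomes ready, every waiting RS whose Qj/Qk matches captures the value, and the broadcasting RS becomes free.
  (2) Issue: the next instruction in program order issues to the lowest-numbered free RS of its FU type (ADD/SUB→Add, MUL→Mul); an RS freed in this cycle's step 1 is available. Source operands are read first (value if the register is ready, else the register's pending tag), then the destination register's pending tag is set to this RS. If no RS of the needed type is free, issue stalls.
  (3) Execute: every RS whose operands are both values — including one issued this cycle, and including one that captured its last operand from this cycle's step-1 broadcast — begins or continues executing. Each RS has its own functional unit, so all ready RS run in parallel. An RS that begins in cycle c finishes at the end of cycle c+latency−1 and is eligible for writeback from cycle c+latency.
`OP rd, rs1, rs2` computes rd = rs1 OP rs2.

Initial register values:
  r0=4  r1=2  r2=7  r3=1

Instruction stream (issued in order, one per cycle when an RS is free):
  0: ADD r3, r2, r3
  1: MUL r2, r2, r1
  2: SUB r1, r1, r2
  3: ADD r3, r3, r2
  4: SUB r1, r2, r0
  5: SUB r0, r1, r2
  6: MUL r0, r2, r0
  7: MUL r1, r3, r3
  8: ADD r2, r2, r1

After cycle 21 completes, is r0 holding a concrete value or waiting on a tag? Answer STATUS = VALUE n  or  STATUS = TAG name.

cycle 1: issue ADD r3<-Add1 // r0:4,r1:2,r2:7,r3:Add1
cycle 2: issue MUL r2<-Mul1 // r0:4,r1:2,r2:Mul1,r3:Add1
cycle 3: issue SUB r1<-Add2 // r0:4,r1:Add2,r2:Mul1,r3:Add1
cycle 4: CDB Add1=8; issue ADD r3<-Add1 // r0:4,r1:Add2,r2:Mul1,r3:Add1
cycle 5: issue SUB r1<-Add3 // r0:4,r1:Add3,r2:Mul1,r3:Add1
cycle 6: stall // r0:4,r1:Add3,r2:Mul1,r3:Add1
cycle 7: CDB Mul1=14; stall // r0:4,r1:Add3,r2:14,r3:Add1
cycle 8: stall // r0:4,r1:Add3,r2:14,r3:Add1
cycle 9: stall // r0:4,r1:Add3,r2:14,r3:Add1
cycle 10: CDB Add1=22; issue SUB r0<-Add1 // r0:Add1,r1:Add3,r2:14,r3:22
cycle 11: CDB Add2=-12; issue MUL r0<-Mul1 // r0:Mul1,r1:Add3,r2:14,r3:22
cycle 12: CDB Add3=10; issue MUL r1<-Mul2 // r0:Mul1,r1:Mul2,r2:14,r3:22
cycle 13: issue ADD r2<-Add2 // r0:Mul1,r1:Mul2,r2:Add2,r3:22
cycle 14: - // r0:Mul1,r1:Mul2,r2:Add2,r3:22
cycle 15: CDB Add1=-4 // r0:Mul1,r1:Mul2,r2:Add2,r3:22
cycle 16: - // r0:Mul1,r1:Mul2,r2:Add2,r3:22
cycle 17: CDB Mul2=484 // r0:Mul1,r1:484,r2:Add2,r3:22
cycle 18: - // r0:Mul1,r1:484,r2:Add2,r3:22
cycle 19: - // r0:Mul1,r1:484,r2:Add2,r3:22
cycle 20: CDB Add2=498 // r0:Mul1,r1:484,r2:498,r3:22
cycle 21: CDB Mul1=-56 // r0:-56,r1:484,r2:498,r3:22

STATUS = VALUE -56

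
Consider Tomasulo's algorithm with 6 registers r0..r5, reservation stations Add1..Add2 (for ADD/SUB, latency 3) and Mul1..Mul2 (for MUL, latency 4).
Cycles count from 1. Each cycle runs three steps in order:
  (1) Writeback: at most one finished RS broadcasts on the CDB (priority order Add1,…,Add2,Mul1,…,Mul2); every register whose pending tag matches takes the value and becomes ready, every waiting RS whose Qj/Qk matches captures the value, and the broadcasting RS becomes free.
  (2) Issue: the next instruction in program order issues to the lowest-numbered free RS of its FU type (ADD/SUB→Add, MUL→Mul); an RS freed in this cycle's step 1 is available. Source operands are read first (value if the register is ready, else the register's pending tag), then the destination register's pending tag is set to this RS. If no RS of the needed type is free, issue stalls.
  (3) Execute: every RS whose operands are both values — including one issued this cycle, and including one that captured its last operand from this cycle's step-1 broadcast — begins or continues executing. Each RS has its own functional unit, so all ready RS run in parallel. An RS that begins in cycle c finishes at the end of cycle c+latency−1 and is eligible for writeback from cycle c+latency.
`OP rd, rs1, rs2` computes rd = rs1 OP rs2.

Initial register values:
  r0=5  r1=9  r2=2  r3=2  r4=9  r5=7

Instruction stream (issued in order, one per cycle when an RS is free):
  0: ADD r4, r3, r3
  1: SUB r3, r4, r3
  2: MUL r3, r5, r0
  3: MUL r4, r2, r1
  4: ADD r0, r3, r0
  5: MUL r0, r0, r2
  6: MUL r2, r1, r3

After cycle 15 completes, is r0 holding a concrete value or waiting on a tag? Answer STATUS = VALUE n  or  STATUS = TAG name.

cycle 1: issue ADD r4<-Add1 // r0:5,r1:9,r2:2,r3:2,r4:Add1,r5:7
cycle 2: issue SUB r3<-Add2 // r0:5,r1:9,r2:2,r3:Add2,r4:Add1,r5:7
cycle 3: issue MUL r3<-Mul1 // r0:5,r1:9,r2:2,r3:Mul1,r4:Add1,r5:7
cycle 4: CDB Add1=4; issue MUL r4<-Mul2 // r0:5,r1:9,r2:2,r3:Mul1,r4:Mul2,r5:7
cycle 5: issue ADD r0<-Add1 // r0:Add1,r1:9,r2:2,r3:Mul1,r4:Mul2,r5:7
cycle 6: stall // r0:Add1,r1:9,r2:2,r3:Mul1,r4:Mul2,r5:7
cycle 7: CDB Add2=2; stall // r0:Add1,r1:9,r2:2,r3:Mul1,r4:Mul2,r5:7
cycle 8: CDB Mul1=35; issue MUL r0<-Mul1 // r0:Mul1,r1:9,r2:2,r3:35,r4:Mul2,r5:7
cycle 9: CDB Mul2=18; issue MUL r2<-Mul2 // r0:Mul1,r1:9,r2:Mul2,r3:35,r4:18,r5:7
cycle 10: - // r0:Mul1,r1:9,r2:Mul2,r3:35,r4:18,r5:7
cycle 11: CDB Add1=40 // r0:Mul1,r1:9,r2:Mul2,r3:35,r4:18,r5:7
cycle 12: - // r0:Mul1,r1:9,r2:Mul2,r3:35,r4:18,r5:7
cycle 13: CDB Mul2=315 // r0:Mul1,r1:9,r2:315,r3:35,r4:18,r5:7
cycle 14: - // r0:Mul1,r1:9,r2:315,r3:35,r4:18,r5:7
cycle 15: CDB Mul1=80 // r0:80,r1:9,r2:315,r3:35,r4:18,r5:7

STATUS = VALUE 80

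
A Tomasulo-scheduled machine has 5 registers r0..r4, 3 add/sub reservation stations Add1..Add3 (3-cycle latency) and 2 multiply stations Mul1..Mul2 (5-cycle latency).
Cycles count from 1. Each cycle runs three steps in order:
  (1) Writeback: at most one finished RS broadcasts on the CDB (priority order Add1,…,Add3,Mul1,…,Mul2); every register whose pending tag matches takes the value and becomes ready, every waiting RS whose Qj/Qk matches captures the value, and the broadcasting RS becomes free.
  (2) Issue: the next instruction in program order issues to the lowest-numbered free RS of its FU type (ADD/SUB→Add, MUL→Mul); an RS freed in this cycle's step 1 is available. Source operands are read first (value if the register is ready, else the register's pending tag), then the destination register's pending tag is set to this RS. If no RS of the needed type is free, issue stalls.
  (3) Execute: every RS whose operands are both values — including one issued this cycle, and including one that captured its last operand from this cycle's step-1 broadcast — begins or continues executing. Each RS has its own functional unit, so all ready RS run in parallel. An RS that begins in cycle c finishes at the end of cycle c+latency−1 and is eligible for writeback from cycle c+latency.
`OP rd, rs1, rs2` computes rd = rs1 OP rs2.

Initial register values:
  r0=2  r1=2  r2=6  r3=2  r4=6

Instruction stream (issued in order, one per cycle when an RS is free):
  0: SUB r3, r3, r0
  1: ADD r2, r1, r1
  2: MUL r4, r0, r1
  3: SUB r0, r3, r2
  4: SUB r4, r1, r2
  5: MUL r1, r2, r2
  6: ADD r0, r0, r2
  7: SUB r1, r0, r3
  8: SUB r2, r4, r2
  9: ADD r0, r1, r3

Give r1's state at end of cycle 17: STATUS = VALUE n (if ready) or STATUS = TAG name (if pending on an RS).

STATUS = VALUE 0

c1: issue SUB r3<-Add1 | r0:2,r1:2,r2:6,r3:Add1,r4:6
c2: issue ADD r2<-Add2 | r0:2,r1:2,r2:Add2,r3:Add1,r4:6
c3: issue MUL r4<-Mul1 | r0:2,r1:2,r2:Add2,r3:Add1,r4:Mul1
c4: CDB Add1=0; issue SUB r0<-Add1 | r0:Add1,r1:2,r2:Add2,r3:0,r4:Mul1
c5: CDB Add2=4; issue SUB r4<-Add2 | r0:Add1,r1:2,r2:4,r3:0,r4:Add2
c6: issue MUL r1<-Mul2 | r0:Add1,r1:Mul2,r2:4,r3:0,r4:Add2
c7: issue ADD r0<-Add3 | r0:Add3,r1:Mul2,r2:4,r3:0,r4:Add2
c8: CDB Add1=-4; issue SUB r1<-Add1 | r0:Add3,r1:Add1,r2:4,r3:0,r4:Add2
c9: CDB Add2=-2; issue SUB r2<-Add2 | r0:Add3,r1:Add1,r2:Add2,r3:0,r4:-2
c10: CDB Mul1=4; stall | r0:Add3,r1:Add1,r2:Add2,r3:0,r4:-2
c11: CDB Add3=0; issue ADD r0<-Add3 | r0:Add3,r1:Add1,r2:Add2,r3:0,r4:-2
c12: CDB Add2=-6 | r0:Add3,r1:Add1,r2:-6,r3:0,r4:-2
c13: CDB Mul2=16 | r0:Add3,r1:Add1,r2:-6,r3:0,r4:-2
c14: CDB Add1=0 | r0:Add3,r1:0,r2:-6,r3:0,r4:-2
c15: - | r0:Add3,r1:0,r2:-6,r3:0,r4:-2
c16: - | r0:Add3,r1:0,r2:-6,r3:0,r4:-2
c17: CDB Add3=0 | r0:0,r1:0,r2:-6,r3:0,r4:-2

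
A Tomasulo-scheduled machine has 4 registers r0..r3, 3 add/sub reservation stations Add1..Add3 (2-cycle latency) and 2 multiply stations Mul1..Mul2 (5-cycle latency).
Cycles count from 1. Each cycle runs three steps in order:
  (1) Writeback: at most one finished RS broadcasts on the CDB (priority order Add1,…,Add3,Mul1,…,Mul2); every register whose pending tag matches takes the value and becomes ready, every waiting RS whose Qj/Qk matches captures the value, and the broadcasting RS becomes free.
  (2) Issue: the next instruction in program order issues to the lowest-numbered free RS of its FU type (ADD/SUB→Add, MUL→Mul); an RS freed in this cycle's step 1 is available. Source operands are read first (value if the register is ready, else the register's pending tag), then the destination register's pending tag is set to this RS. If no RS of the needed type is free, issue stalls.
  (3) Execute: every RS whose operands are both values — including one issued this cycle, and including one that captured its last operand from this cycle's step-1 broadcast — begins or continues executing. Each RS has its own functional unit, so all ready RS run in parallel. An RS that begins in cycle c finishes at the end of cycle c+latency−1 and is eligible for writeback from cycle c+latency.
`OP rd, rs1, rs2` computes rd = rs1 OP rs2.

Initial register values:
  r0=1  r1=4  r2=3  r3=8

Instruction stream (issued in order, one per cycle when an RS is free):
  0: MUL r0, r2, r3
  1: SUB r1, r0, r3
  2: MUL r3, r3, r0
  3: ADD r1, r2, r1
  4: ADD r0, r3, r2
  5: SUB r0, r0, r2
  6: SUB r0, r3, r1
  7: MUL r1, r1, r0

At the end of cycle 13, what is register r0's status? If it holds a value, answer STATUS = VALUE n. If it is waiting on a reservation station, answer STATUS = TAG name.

cycle 1: issue MUL r0<-Mul1 // r0:Mul1,r1:4,r2:3,r3:8
cycle 2: issue SUB r1<-Add1 // r0:Mul1,r1:Add1,r2:3,r3:8
cycle 3: issue MUL r3<-Mul2 // r0:Mul1,r1:Add1,r2:3,r3:Mul2
cycle 4: issue ADD r1<-Add2 // r0:Mul1,r1:Add2,r2:3,r3:Mul2
cycle 5: issue ADD r0<-Add3 // r0:Add3,r1:Add2,r2:3,r3:Mul2
cycle 6: CDB Mul1=24; stall // r0:Add3,r1:Add2,r2:3,r3:Mul2
cycle 7: stall // r0:Add3,r1:Add2,r2:3,r3:Mul2
cycle 8: CDB Add1=16; issue SUB r0<-Add1 // r0:Add1,r1:Add2,r2:3,r3:Mul2
cycle 9: stall // r0:Add1,r1:Add2,r2:3,r3:Mul2
cycle 10: CDB Add2=19; issue SUB r0<-Add2 // r0:Add2,r1:19,r2:3,r3:Mul2
cycle 11: CDB Mul2=192; issue MUL r1<-Mul1 // r0:Add2,r1:Mul1,r2:3,r3:192
cycle 12: - // r0:Add2,r1:Mul1,r2:3,r3:192
cycle 13: CDB Add2=173 // r0:173,r1:Mul1,r2:3,r3:192

STATUS = VALUE 173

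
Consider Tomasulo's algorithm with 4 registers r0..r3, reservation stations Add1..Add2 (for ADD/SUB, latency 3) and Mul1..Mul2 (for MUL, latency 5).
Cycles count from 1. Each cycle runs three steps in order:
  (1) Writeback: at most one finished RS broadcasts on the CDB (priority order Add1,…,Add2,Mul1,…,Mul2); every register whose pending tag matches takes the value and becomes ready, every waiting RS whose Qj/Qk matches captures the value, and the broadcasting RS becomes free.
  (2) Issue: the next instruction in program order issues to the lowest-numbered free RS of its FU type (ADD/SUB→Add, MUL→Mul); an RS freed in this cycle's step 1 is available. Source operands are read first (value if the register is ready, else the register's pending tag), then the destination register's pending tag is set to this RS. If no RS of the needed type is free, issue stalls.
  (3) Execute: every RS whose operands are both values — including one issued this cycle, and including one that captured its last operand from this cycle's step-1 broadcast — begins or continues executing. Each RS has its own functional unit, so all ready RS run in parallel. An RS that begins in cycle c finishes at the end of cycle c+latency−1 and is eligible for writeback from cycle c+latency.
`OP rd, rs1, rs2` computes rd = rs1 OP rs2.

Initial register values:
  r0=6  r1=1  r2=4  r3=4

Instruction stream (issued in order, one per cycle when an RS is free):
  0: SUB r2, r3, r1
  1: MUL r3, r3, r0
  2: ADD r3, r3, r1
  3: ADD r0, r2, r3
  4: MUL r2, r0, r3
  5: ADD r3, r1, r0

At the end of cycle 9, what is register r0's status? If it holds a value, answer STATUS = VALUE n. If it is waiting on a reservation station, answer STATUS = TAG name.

STATUS = TAG Add1

cycle 1: issue SUB r2<-Add1 // r0:6,r1:1,r2:Add1,r3:4
cycle 2: issue MUL r3<-Mul1 // r0:6,r1:1,r2:Add1,r3:Mul1
cycle 3: issue ADD r3<-Add2 // r0:6,r1:1,r2:Add1,r3:Add2
cycle 4: CDB Add1=3; issue ADD r0<-Add1 // r0:Add1,r1:1,r2:3,r3:Add2
cycle 5: issue MUL r2<-Mul2 // r0:Add1,r1:1,r2:Mul2,r3:Add2
cycle 6: stall // r0:Add1,r1:1,r2:Mul2,r3:Add2
cycle 7: CDB Mul1=24; stall // r0:Add1,r1:1,r2:Mul2,r3:Add2
cycle 8: stall // r0:Add1,r1:1,r2:Mul2,r3:Add2
cycle 9: stall // r0:Add1,r1:1,r2:Mul2,r3:Add2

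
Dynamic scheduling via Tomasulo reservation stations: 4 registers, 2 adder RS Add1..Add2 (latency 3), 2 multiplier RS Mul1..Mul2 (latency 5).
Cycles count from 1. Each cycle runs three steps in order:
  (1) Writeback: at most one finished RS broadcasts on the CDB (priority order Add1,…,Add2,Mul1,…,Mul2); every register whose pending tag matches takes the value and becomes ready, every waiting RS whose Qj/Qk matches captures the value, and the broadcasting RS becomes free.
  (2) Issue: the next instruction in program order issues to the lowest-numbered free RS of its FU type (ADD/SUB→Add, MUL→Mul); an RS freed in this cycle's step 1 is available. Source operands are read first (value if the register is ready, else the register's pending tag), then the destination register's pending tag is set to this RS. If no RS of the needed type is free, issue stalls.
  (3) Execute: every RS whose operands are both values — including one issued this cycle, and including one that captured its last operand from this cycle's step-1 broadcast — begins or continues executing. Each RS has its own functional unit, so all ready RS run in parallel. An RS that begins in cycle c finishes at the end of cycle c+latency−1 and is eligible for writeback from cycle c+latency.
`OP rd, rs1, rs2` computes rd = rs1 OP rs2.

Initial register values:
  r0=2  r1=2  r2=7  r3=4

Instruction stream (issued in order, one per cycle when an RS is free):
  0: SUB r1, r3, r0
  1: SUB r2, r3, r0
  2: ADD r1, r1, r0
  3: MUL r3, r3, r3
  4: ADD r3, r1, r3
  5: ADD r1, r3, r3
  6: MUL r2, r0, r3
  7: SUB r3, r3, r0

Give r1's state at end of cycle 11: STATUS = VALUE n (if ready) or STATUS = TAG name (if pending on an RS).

STATUS = TAG Add1

c1: issue SUB r1<-Add1 | r0:2,r1:Add1,r2:7,r3:4
c2: issue SUB r2<-Add2 | r0:2,r1:Add1,r2:Add2,r3:4
c3: stall | r0:2,r1:Add1,r2:Add2,r3:4
c4: CDB Add1=2; issue ADD r1<-Add1 | r0:2,r1:Add1,r2:Add2,r3:4
c5: CDB Add2=2; issue MUL r3<-Mul1 | r0:2,r1:Add1,r2:2,r3:Mul1
c6: issue ADD r3<-Add2 | r0:2,r1:Add1,r2:2,r3:Add2
c7: CDB Add1=4; issue ADD r1<-Add1 | r0:2,r1:Add1,r2:2,r3:Add2
c8: issue MUL r2<-Mul2 | r0:2,r1:Add1,r2:Mul2,r3:Add2
c9: stall | r0:2,r1:Add1,r2:Mul2,r3:Add2
c10: CDB Mul1=16; stall | r0:2,r1:Add1,r2:Mul2,r3:Add2
c11: stall | r0:2,r1:Add1,r2:Mul2,r3:Add2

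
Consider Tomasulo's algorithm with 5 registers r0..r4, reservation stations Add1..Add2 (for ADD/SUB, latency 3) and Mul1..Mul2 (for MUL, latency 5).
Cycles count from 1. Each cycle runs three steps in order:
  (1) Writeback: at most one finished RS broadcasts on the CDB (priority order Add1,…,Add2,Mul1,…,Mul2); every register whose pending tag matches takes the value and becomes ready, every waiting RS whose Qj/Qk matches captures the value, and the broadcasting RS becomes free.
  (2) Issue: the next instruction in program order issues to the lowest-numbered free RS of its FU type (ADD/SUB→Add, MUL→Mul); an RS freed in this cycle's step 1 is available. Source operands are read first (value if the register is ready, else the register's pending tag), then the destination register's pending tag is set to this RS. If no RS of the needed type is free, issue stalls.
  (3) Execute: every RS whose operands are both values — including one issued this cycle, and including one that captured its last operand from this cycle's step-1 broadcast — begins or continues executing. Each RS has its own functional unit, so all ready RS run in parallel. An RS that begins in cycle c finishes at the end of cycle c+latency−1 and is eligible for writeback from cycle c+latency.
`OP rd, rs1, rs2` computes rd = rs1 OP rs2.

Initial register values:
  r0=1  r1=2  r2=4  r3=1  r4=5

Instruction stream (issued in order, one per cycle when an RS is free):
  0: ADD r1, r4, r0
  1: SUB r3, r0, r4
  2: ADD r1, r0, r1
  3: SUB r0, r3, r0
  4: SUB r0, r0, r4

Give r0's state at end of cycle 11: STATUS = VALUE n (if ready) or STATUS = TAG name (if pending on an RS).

cycle 1: issue ADD r1<-Add1 // r0:1,r1:Add1,r2:4,r3:1,r4:5
cycle 2: issue SUB r3<-Add2 // r0:1,r1:Add1,r2:4,r3:Add2,r4:5
cycle 3: stall // r0:1,r1:Add1,r2:4,r3:Add2,r4:5
cycle 4: CDB Add1=6; issue ADD r1<-Add1 // r0:1,r1:Add1,r2:4,r3:Add2,r4:5
cycle 5: CDB Add2=-4; issue SUB r0<-Add2 // r0:Add2,r1:Add1,r2:4,r3:-4,r4:5
cycle 6: stall // r0:Add2,r1:Add1,r2:4,r3:-4,r4:5
cycle 7: CDB Add1=7; issue SUB r0<-Add1 // r0:Add1,r1:7,r2:4,r3:-4,r4:5
cycle 8: CDB Add2=-5 // r0:Add1,r1:7,r2:4,r3:-4,r4:5
cycle 9: - // r0:Add1,r1:7,r2:4,r3:-4,r4:5
cycle 10: - // r0:Add1,r1:7,r2:4,r3:-4,r4:5
cycle 11: CDB Add1=-10 // r0:-10,r1:7,r2:4,r3:-4,r4:5

STATUS = VALUE -10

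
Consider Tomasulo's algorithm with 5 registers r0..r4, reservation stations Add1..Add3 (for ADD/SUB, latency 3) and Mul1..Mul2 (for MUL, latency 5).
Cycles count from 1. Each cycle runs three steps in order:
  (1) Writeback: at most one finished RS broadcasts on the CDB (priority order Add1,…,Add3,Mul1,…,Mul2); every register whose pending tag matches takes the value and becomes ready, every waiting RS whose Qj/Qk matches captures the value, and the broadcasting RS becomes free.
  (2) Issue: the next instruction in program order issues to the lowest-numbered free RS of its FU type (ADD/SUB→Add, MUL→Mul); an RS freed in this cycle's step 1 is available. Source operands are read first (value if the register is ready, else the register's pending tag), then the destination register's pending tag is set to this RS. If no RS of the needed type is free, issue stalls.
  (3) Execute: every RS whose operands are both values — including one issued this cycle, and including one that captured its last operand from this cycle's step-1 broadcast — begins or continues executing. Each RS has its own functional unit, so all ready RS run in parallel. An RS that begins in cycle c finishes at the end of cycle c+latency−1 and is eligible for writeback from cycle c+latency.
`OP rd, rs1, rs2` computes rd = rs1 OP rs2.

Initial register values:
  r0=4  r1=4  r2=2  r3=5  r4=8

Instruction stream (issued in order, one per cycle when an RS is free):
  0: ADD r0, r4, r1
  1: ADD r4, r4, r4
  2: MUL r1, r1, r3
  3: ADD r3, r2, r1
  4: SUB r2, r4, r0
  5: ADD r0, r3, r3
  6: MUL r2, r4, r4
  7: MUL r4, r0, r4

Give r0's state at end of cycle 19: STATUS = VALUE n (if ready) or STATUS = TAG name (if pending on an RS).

cycle 1: issue ADD r0<-Add1 // r0:Add1,r1:4,r2:2,r3:5,r4:8
cycle 2: issue ADD r4<-Add2 // r0:Add1,r1:4,r2:2,r3:5,r4:Add2
cycle 3: issue MUL r1<-Mul1 // r0:Add1,r1:Mul1,r2:2,r3:5,r4:Add2
cycle 4: CDB Add1=12; issue ADD r3<-Add1 // r0:12,r1:Mul1,r2:2,r3:Add1,r4:Add2
cycle 5: CDB Add2=16; issue SUB r2<-Add2 // r0:12,r1:Mul1,r2:Add2,r3:Add1,r4:16
cycle 6: issue ADD r0<-Add3 // r0:Add3,r1:Mul1,r2:Add2,r3:Add1,r4:16
cycle 7: issue MUL r2<-Mul2 // r0:Add3,r1:Mul1,r2:Mul2,r3:Add1,r4:16
cycle 8: CDB Add2=4; stall // r0:Add3,r1:Mul1,r2:Mul2,r3:Add1,r4:16
cycle 9: CDB Mul1=20; issue MUL r4<-Mul1 // r0:Add3,r1:20,r2:Mul2,r3:Add1,r4:Mul1
cycle 10: - // r0:Add3,r1:20,r2:Mul2,r3:Add1,r4:Mul1
cycle 11: - // r0:Add3,r1:20,r2:Mul2,r3:Add1,r4:Mul1
cycle 12: CDB Add1=22 // r0:Add3,r1:20,r2:Mul2,r3:22,r4:Mul1
cycle 13: CDB Mul2=256 // r0:Add3,r1:20,r2:256,r3:22,r4:Mul1
cycle 14: - // r0:Add3,r1:20,r2:256,r3:22,r4:Mul1
cycle 15: CDB Add3=44 // r0:44,r1:20,r2:256,r3:22,r4:Mul1
cycle 16: - // r0:44,r1:20,r2:256,r3:22,r4:Mul1
cycle 17: - // r0:44,r1:20,r2:256,r3:22,r4:Mul1
cycle 18: - // r0:44,r1:20,r2:256,r3:22,r4:Mul1
cycle 19: - // r0:44,r1:20,r2:256,r3:22,r4:Mul1

STATUS = VALUE 44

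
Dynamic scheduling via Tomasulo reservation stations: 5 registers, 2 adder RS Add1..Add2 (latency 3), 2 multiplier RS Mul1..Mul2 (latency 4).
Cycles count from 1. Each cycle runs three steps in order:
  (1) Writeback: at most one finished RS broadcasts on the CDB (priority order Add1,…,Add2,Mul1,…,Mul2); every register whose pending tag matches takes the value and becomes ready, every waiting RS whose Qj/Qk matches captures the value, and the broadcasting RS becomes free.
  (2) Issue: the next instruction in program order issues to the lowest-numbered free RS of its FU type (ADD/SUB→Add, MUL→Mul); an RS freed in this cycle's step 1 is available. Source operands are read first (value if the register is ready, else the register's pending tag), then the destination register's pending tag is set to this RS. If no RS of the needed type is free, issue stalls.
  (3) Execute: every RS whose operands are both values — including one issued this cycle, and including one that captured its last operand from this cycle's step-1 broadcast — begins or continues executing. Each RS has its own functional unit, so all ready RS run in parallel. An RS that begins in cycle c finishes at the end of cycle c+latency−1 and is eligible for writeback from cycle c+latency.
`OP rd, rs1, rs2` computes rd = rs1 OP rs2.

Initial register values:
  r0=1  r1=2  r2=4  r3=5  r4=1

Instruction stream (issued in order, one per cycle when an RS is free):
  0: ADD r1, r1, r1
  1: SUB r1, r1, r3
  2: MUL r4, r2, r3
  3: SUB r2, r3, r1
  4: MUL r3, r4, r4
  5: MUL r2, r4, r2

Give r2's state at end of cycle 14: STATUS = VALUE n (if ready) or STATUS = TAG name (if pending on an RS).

cycle 1: issue ADD r1<-Add1 // r0:1,r1:Add1,r2:4,r3:5,r4:1
cycle 2: issue SUB r1<-Add2 // r0:1,r1:Add2,r2:4,r3:5,r4:1
cycle 3: issue MUL r4<-Mul1 // r0:1,r1:Add2,r2:4,r3:5,r4:Mul1
cycle 4: CDB Add1=4; issue SUB r2<-Add1 // r0:1,r1:Add2,r2:Add1,r3:5,r4:Mul1
cycle 5: issue MUL r3<-Mul2 // r0:1,r1:Add2,r2:Add1,r3:Mul2,r4:Mul1
cycle 6: stall // r0:1,r1:Add2,r2:Add1,r3:Mul2,r4:Mul1
cycle 7: CDB Add2=-1; stall // r0:1,r1:-1,r2:Add1,r3:Mul2,r4:Mul1
cycle 8: CDB Mul1=20; issue MUL r2<-Mul1 // r0:1,r1:-1,r2:Mul1,r3:Mul2,r4:20
cycle 9: - // r0:1,r1:-1,r2:Mul1,r3:Mul2,r4:20
cycle 10: CDB Add1=6 // r0:1,r1:-1,r2:Mul1,r3:Mul2,r4:20
cycle 11: - // r0:1,r1:-1,r2:Mul1,r3:Mul2,r4:20
cycle 12: CDB Mul2=400 // r0:1,r1:-1,r2:Mul1,r3:400,r4:20
cycle 13: - // r0:1,r1:-1,r2:Mul1,r3:400,r4:20
cycle 14: CDB Mul1=120 // r0:1,r1:-1,r2:120,r3:400,r4:20

STATUS = VALUE 120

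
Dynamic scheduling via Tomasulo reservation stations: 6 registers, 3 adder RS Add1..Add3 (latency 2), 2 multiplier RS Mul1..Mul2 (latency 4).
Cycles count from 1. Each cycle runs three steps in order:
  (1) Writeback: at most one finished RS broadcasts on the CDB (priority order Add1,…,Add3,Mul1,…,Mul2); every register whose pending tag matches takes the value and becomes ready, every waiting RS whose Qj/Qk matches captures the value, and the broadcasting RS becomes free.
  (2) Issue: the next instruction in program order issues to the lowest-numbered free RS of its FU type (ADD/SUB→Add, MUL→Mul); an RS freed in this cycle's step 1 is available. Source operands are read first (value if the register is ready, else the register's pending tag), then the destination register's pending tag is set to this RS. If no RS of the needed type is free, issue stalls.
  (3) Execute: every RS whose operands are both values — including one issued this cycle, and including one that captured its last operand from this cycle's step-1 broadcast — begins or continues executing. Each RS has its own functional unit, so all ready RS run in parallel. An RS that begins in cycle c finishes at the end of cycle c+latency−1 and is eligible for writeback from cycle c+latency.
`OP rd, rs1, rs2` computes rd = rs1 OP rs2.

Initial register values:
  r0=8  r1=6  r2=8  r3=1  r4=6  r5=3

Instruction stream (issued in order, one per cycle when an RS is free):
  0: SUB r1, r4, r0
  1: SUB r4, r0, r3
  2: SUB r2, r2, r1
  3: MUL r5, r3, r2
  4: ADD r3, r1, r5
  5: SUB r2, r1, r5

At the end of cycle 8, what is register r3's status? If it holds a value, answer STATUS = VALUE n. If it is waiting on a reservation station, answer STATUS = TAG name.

  c1: issue SUB r1<-Add1  regs: r0:8,r1:Add1,r2:8,r3:1,r4:6,r5:3
  c2: issue SUB r4<-Add2  regs: r0:8,r1:Add1,r2:8,r3:1,r4:Add2,r5:3
  c3: CDB Add1=-2; issue SUB r2<-Add1  regs: r0:8,r1:-2,r2:Add1,r3:1,r4:Add2,r5:3
  c4: CDB Add2=7; issue MUL r5<-Mul1  regs: r0:8,r1:-2,r2:Add1,r3:1,r4:7,r5:Mul1
  c5: CDB Add1=10; issue ADD r3<-Add1  regs: r0:8,r1:-2,r2:10,r3:Add1,r4:7,r5:Mul1
  c6: issue SUB r2<-Add2  regs: r0:8,r1:-2,r2:Add2,r3:Add1,r4:7,r5:Mul1
  c7: -  regs: r0:8,r1:-2,r2:Add2,r3:Add1,r4:7,r5:Mul1
  c8: -  regs: r0:8,r1:-2,r2:Add2,r3:Add1,r4:7,r5:Mul1

STATUS = TAG Add1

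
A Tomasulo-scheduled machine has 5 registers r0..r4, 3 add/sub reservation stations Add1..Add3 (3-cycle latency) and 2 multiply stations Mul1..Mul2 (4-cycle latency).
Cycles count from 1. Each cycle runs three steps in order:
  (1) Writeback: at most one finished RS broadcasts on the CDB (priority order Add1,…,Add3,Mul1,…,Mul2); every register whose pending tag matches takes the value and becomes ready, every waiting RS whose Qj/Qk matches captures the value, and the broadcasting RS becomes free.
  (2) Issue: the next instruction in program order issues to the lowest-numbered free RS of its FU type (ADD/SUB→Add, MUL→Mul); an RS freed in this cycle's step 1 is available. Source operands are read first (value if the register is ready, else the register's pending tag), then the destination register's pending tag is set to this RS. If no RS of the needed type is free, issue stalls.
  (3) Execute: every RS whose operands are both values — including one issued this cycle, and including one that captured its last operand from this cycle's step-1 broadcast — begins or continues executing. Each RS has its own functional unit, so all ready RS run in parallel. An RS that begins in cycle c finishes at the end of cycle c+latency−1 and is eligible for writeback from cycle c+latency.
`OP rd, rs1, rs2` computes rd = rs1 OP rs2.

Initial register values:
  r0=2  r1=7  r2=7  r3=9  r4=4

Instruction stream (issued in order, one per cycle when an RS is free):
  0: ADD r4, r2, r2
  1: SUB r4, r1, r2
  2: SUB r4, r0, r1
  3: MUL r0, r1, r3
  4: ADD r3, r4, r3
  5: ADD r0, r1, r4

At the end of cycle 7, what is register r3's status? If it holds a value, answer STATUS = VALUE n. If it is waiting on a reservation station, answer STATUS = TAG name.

STATUS = TAG Add1

cycle 1: issue ADD r4<-Add1 // r0:2,r1:7,r2:7,r3:9,r4:Add1
cycle 2: issue SUB r4<-Add2 // r0:2,r1:7,r2:7,r3:9,r4:Add2
cycle 3: issue SUB r4<-Add3 // r0:2,r1:7,r2:7,r3:9,r4:Add3
cycle 4: CDB Add1=14; issue MUL r0<-Mul1 // r0:Mul1,r1:7,r2:7,r3:9,r4:Add3
cycle 5: CDB Add2=0; issue ADD r3<-Add1 // r0:Mul1,r1:7,r2:7,r3:Add1,r4:Add3
cycle 6: CDB Add3=-5; issue ADD r0<-Add2 // r0:Add2,r1:7,r2:7,r3:Add1,r4:-5
cycle 7: - // r0:Add2,r1:7,r2:7,r3:Add1,r4:-5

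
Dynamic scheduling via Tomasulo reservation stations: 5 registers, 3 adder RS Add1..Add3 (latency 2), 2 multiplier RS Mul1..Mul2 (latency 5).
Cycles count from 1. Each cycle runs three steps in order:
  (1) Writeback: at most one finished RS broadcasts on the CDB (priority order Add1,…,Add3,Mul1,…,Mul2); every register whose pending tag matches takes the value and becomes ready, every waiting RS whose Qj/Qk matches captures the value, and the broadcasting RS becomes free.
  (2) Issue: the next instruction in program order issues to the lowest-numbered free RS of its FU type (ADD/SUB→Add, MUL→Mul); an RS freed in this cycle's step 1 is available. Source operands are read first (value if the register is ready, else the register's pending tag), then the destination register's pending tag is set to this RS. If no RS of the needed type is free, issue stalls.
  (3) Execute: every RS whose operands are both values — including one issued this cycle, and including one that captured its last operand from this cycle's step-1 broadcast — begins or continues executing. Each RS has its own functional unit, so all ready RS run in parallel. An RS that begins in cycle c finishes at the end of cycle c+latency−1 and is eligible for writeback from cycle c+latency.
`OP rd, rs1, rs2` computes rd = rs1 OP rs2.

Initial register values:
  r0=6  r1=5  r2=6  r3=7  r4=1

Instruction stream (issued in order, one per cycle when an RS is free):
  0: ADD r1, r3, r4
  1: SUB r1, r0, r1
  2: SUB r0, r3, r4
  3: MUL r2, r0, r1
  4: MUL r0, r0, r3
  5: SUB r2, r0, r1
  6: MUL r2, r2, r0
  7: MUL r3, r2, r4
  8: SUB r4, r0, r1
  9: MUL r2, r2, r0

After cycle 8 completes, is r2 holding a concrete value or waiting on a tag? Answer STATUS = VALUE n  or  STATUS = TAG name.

STATUS = TAG Add1

  c1: issue ADD r1<-Add1  regs: r0:6,r1:Add1,r2:6,r3:7,r4:1
  c2: issue SUB r1<-Add2  regs: r0:6,r1:Add2,r2:6,r3:7,r4:1
  c3: CDB Add1=8; issue SUB r0<-Add1  regs: r0:Add1,r1:Add2,r2:6,r3:7,r4:1
  c4: issue MUL r2<-Mul1  regs: r0:Add1,r1:Add2,r2:Mul1,r3:7,r4:1
  c5: CDB Add1=6; issue MUL r0<-Mul2  regs: r0:Mul2,r1:Add2,r2:Mul1,r3:7,r4:1
  c6: CDB Add2=-2; issue SUB r2<-Add1  regs: r0:Mul2,r1:-2,r2:Add1,r3:7,r4:1
  c7: stall  regs: r0:Mul2,r1:-2,r2:Add1,r3:7,r4:1
  c8: stall  regs: r0:Mul2,r1:-2,r2:Add1,r3:7,r4:1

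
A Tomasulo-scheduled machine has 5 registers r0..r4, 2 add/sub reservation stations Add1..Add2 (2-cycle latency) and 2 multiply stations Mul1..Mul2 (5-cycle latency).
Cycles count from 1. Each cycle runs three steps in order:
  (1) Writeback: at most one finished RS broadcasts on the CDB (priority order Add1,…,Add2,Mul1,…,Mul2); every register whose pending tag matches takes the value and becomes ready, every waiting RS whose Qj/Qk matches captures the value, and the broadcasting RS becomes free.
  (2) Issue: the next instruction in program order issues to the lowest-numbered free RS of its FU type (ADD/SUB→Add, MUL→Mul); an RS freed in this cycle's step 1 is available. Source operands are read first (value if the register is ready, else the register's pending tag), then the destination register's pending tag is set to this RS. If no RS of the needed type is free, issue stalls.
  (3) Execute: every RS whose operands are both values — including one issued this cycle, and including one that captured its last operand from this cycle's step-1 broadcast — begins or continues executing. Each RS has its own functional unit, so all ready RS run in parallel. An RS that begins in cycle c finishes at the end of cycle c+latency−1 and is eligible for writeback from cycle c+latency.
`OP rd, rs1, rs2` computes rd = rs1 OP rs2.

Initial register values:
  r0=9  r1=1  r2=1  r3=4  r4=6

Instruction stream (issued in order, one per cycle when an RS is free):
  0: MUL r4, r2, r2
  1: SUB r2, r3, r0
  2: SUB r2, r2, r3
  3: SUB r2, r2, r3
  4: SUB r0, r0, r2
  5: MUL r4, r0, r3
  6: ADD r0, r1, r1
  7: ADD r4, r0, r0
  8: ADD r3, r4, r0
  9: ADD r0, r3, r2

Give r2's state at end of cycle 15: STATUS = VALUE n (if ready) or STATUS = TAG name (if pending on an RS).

c1: issue MUL r4<-Mul1 | r0:9,r1:1,r2:1,r3:4,r4:Mul1
c2: issue SUB r2<-Add1 | r0:9,r1:1,r2:Add1,r3:4,r4:Mul1
c3: issue SUB r2<-Add2 | r0:9,r1:1,r2:Add2,r3:4,r4:Mul1
c4: CDB Add1=-5; issue SUB r2<-Add1 | r0:9,r1:1,r2:Add1,r3:4,r4:Mul1
c5: stall | r0:9,r1:1,r2:Add1,r3:4,r4:Mul1
c6: CDB Add2=-9; issue SUB r0<-Add2 | r0:Add2,r1:1,r2:Add1,r3:4,r4:Mul1
c7: CDB Mul1=1; issue MUL r4<-Mul1 | r0:Add2,r1:1,r2:Add1,r3:4,r4:Mul1
c8: CDB Add1=-13; issue ADD r0<-Add1 | r0:Add1,r1:1,r2:-13,r3:4,r4:Mul1
c9: stall | r0:Add1,r1:1,r2:-13,r3:4,r4:Mul1
c10: CDB Add1=2; issue ADD r4<-Add1 | r0:2,r1:1,r2:-13,r3:4,r4:Add1
c11: CDB Add2=22; issue ADD r3<-Add2 | r0:2,r1:1,r2:-13,r3:Add2,r4:Add1
c12: CDB Add1=4; issue ADD r0<-Add1 | r0:Add1,r1:1,r2:-13,r3:Add2,r4:4
c13: - | r0:Add1,r1:1,r2:-13,r3:Add2,r4:4
c14: CDB Add2=6 | r0:Add1,r1:1,r2:-13,r3:6,r4:4
c15: - | r0:Add1,r1:1,r2:-13,r3:6,r4:4

STATUS = VALUE -13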